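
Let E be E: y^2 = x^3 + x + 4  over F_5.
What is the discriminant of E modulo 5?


4 a^3 + 27 b^2 = 4*1^3 + 27*4^2 = 4 + 432 = 436
Delta = -16 * (436) = -6976
Delta mod 5 = 4

Delta = 4 (mod 5)


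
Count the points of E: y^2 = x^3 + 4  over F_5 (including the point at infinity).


For each x in F_5, count y with y^2 = x^3 + 0 x + 4 mod 5:
  x = 0: RHS = 4, y in [2, 3]  -> 2 point(s)
  x = 1: RHS = 0, y in [0]  -> 1 point(s)
  x = 3: RHS = 1, y in [1, 4]  -> 2 point(s)
Affine points: 5. Add the point at infinity: total = 6.

#E(F_5) = 6


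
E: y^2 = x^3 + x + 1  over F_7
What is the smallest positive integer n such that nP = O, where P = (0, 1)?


Compute successive multiples of P until we hit O:
  1P = (0, 1)
  2P = (2, 5)
  3P = (2, 2)
  4P = (0, 6)
  5P = O

ord(P) = 5


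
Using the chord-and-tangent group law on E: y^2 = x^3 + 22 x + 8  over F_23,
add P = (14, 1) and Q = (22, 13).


P != Q, so use the chord formula.
s = (y2 - y1) / (x2 - x1) = (12) / (8) mod 23 = 13
x3 = s^2 - x1 - x2 mod 23 = 13^2 - 14 - 22 = 18
y3 = s (x1 - x3) - y1 mod 23 = 13 * (14 - 18) - 1 = 16

P + Q = (18, 16)


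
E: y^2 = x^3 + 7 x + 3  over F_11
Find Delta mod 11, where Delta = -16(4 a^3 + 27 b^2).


4 a^3 + 27 b^2 = 4*7^3 + 27*3^2 = 1372 + 243 = 1615
Delta = -16 * (1615) = -25840
Delta mod 11 = 10

Delta = 10 (mod 11)


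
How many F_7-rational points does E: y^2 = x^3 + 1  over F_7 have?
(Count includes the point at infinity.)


For each x in F_7, count y with y^2 = x^3 + 0 x + 1 mod 7:
  x = 0: RHS = 1, y in [1, 6]  -> 2 point(s)
  x = 1: RHS = 2, y in [3, 4]  -> 2 point(s)
  x = 2: RHS = 2, y in [3, 4]  -> 2 point(s)
  x = 3: RHS = 0, y in [0]  -> 1 point(s)
  x = 4: RHS = 2, y in [3, 4]  -> 2 point(s)
  x = 5: RHS = 0, y in [0]  -> 1 point(s)
  x = 6: RHS = 0, y in [0]  -> 1 point(s)
Affine points: 11. Add the point at infinity: total = 12.

#E(F_7) = 12


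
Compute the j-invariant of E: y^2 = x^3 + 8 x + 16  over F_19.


Delta = -16(4 a^3 + 27 b^2) mod 19 = 14
-1728 * (4 a)^3 = -1728 * (4*8)^3 mod 19 = 12
j = 12 * 14^(-1) mod 19 = 9

j = 9 (mod 19)


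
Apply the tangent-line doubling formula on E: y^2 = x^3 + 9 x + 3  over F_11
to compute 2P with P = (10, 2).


Doubling: s = (3 x1^2 + a) / (2 y1)
s = (3*10^2 + 9) / (2*2) mod 11 = 3
x3 = s^2 - 2 x1 mod 11 = 3^2 - 2*10 = 0
y3 = s (x1 - x3) - y1 mod 11 = 3 * (10 - 0) - 2 = 6

2P = (0, 6)


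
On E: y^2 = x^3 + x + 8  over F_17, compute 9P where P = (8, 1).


k = 9 = 1001_2 (binary, LSB first: 1001)
Double-and-add from P = (8, 1):
  bit 0 = 1: acc = O + (8, 1) = (8, 1)
  bit 1 = 0: acc unchanged = (8, 1)
  bit 2 = 0: acc unchanged = (8, 1)
  bit 3 = 1: acc = (8, 1) + (6, 3) = (4, 12)

9P = (4, 12)


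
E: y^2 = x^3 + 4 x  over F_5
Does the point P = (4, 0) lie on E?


Check whether y^2 = x^3 + 4 x + 0 (mod 5) for (x, y) = (4, 0).
LHS: y^2 = 0^2 mod 5 = 0
RHS: x^3 + 4 x + 0 = 4^3 + 4*4 + 0 mod 5 = 0
LHS = RHS

Yes, on the curve


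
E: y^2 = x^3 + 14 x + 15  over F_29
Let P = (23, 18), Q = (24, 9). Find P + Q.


P != Q, so use the chord formula.
s = (y2 - y1) / (x2 - x1) = (20) / (1) mod 29 = 20
x3 = s^2 - x1 - x2 mod 29 = 20^2 - 23 - 24 = 5
y3 = s (x1 - x3) - y1 mod 29 = 20 * (23 - 5) - 18 = 23

P + Q = (5, 23)


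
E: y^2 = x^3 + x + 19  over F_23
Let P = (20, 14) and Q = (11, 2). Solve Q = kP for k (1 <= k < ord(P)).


Enumerate multiples of P until we hit Q = (11, 2):
  1P = (20, 14)
  2P = (7, 22)
  3P = (4, 8)
  4P = (11, 21)
  5P = (21, 20)
  6P = (18, 21)
  7P = (3, 7)
  8P = (2, 11)
  9P = (17, 21)
  10P = (17, 2)
  11P = (2, 12)
  12P = (3, 16)
  13P = (18, 2)
  14P = (21, 3)
  15P = (11, 2)
Match found at i = 15.

k = 15


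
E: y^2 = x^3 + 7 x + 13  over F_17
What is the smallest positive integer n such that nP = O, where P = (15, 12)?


Compute successive multiples of P until we hit O:
  1P = (15, 12)
  2P = (2, 16)
  3P = (1, 2)
  4P = (14, 13)
  5P = (6, 13)
  6P = (0, 9)
  7P = (0, 8)
  8P = (6, 4)
  ... (continuing to 13P)
  13P = O

ord(P) = 13


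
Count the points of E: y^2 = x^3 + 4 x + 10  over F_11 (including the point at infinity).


For each x in F_11, count y with y^2 = x^3 + 4 x + 10 mod 11:
  x = 1: RHS = 4, y in [2, 9]  -> 2 point(s)
  x = 2: RHS = 4, y in [2, 9]  -> 2 point(s)
  x = 3: RHS = 5, y in [4, 7]  -> 2 point(s)
  x = 5: RHS = 1, y in [1, 10]  -> 2 point(s)
  x = 8: RHS = 4, y in [2, 9]  -> 2 point(s)
  x = 9: RHS = 5, y in [4, 7]  -> 2 point(s)
  x = 10: RHS = 5, y in [4, 7]  -> 2 point(s)
Affine points: 14. Add the point at infinity: total = 15.

#E(F_11) = 15


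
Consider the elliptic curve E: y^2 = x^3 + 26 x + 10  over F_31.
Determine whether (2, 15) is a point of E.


Check whether y^2 = x^3 + 26 x + 10 (mod 31) for (x, y) = (2, 15).
LHS: y^2 = 15^2 mod 31 = 8
RHS: x^3 + 26 x + 10 = 2^3 + 26*2 + 10 mod 31 = 8
LHS = RHS

Yes, on the curve


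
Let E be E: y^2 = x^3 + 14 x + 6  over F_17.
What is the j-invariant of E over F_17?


Delta = -16(4 a^3 + 27 b^2) mod 17 = 14
-1728 * (4 a)^3 = -1728 * (4*14)^3 mod 17 = 2
j = 2 * 14^(-1) mod 17 = 5

j = 5 (mod 17)


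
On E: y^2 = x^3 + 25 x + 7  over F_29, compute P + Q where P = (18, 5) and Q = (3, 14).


P != Q, so use the chord formula.
s = (y2 - y1) / (x2 - x1) = (9) / (14) mod 29 = 11
x3 = s^2 - x1 - x2 mod 29 = 11^2 - 18 - 3 = 13
y3 = s (x1 - x3) - y1 mod 29 = 11 * (18 - 13) - 5 = 21

P + Q = (13, 21)


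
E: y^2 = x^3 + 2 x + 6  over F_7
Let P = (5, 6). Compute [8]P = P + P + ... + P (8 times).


k = 8 = 1000_2 (binary, LSB first: 0001)
Double-and-add from P = (5, 6):
  bit 0 = 0: acc unchanged = O
  bit 1 = 0: acc unchanged = O
  bit 2 = 0: acc unchanged = O
  bit 3 = 1: acc = O + (2, 5) = (2, 5)

8P = (2, 5)


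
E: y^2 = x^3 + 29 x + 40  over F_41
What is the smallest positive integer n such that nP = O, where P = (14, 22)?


Compute successive multiples of P until we hit O:
  1P = (14, 22)
  2P = (18, 30)
  3P = (13, 21)
  4P = (15, 18)
  5P = (28, 34)
  6P = (24, 28)
  7P = (5, 8)
  8P = (31, 29)
  ... (continuing to 25P)
  25P = O

ord(P) = 25


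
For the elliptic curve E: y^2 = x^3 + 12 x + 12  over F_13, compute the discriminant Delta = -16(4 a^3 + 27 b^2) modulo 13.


4 a^3 + 27 b^2 = 4*12^3 + 27*12^2 = 6912 + 3888 = 10800
Delta = -16 * (10800) = -172800
Delta mod 13 = 9

Delta = 9 (mod 13)


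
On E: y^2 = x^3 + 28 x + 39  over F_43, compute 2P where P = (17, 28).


Doubling: s = (3 x1^2 + a) / (2 y1)
s = (3*17^2 + 28) / (2*28) mod 43 = 6
x3 = s^2 - 2 x1 mod 43 = 6^2 - 2*17 = 2
y3 = s (x1 - x3) - y1 mod 43 = 6 * (17 - 2) - 28 = 19

2P = (2, 19)


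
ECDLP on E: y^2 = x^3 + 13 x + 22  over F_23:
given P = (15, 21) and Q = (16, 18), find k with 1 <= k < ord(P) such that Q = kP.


Enumerate multiples of P until we hit Q = (16, 18):
  1P = (15, 21)
  2P = (22, 10)
  3P = (11, 22)
  4P = (10, 18)
  5P = (14, 21)
  6P = (17, 2)
  7P = (18, 19)
  8P = (16, 18)
Match found at i = 8.

k = 8


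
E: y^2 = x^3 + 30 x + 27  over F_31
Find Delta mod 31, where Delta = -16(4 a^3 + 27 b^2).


4 a^3 + 27 b^2 = 4*30^3 + 27*27^2 = 108000 + 19683 = 127683
Delta = -16 * (127683) = -2042928
Delta mod 31 = 3

Delta = 3 (mod 31)


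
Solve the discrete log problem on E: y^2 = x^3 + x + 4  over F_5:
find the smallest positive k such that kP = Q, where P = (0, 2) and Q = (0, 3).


Enumerate multiples of P until we hit Q = (0, 3):
  1P = (0, 2)
  2P = (1, 4)
  3P = (3, 2)
  4P = (2, 3)
  5P = (2, 2)
  6P = (3, 3)
  7P = (1, 1)
  8P = (0, 3)
Match found at i = 8.

k = 8


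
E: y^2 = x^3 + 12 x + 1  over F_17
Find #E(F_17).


For each x in F_17, count y with y^2 = x^3 + 12 x + 1 mod 17:
  x = 0: RHS = 1, y in [1, 16]  -> 2 point(s)
  x = 2: RHS = 16, y in [4, 13]  -> 2 point(s)
  x = 3: RHS = 13, y in [8, 9]  -> 2 point(s)
  x = 5: RHS = 16, y in [4, 13]  -> 2 point(s)
  x = 6: RHS = 0, y in [0]  -> 1 point(s)
  x = 10: RHS = 16, y in [4, 13]  -> 2 point(s)
  x = 11: RHS = 2, y in [6, 11]  -> 2 point(s)
  x = 13: RHS = 8, y in [5, 12]  -> 2 point(s)
Affine points: 15. Add the point at infinity: total = 16.

#E(F_17) = 16


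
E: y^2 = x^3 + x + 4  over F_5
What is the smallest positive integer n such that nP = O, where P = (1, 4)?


Compute successive multiples of P until we hit O:
  1P = (1, 4)
  2P = (2, 3)
  3P = (3, 3)
  4P = (0, 3)
  5P = (0, 2)
  6P = (3, 2)
  7P = (2, 2)
  8P = (1, 1)
  ... (continuing to 9P)
  9P = O

ord(P) = 9


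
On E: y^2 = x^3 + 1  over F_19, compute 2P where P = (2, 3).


Doubling: s = (3 x1^2 + a) / (2 y1)
s = (3*2^2 + 0) / (2*3) mod 19 = 2
x3 = s^2 - 2 x1 mod 19 = 2^2 - 2*2 = 0
y3 = s (x1 - x3) - y1 mod 19 = 2 * (2 - 0) - 3 = 1

2P = (0, 1)


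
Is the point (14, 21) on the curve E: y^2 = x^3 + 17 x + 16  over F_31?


Check whether y^2 = x^3 + 17 x + 16 (mod 31) for (x, y) = (14, 21).
LHS: y^2 = 21^2 mod 31 = 7
RHS: x^3 + 17 x + 16 = 14^3 + 17*14 + 16 mod 31 = 22
LHS != RHS

No, not on the curve


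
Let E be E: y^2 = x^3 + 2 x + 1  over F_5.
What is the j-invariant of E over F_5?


Delta = -16(4 a^3 + 27 b^2) mod 5 = 1
-1728 * (4 a)^3 = -1728 * (4*2)^3 mod 5 = 4
j = 4 * 1^(-1) mod 5 = 4

j = 4 (mod 5)


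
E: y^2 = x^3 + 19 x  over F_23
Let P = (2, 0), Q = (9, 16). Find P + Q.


P != Q, so use the chord formula.
s = (y2 - y1) / (x2 - x1) = (16) / (7) mod 23 = 22
x3 = s^2 - x1 - x2 mod 23 = 22^2 - 2 - 9 = 13
y3 = s (x1 - x3) - y1 mod 23 = 22 * (2 - 13) - 0 = 11

P + Q = (13, 11)


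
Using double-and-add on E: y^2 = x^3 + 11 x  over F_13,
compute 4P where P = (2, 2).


k = 4 = 100_2 (binary, LSB first: 001)
Double-and-add from P = (2, 2):
  bit 0 = 0: acc unchanged = O
  bit 1 = 0: acc unchanged = O
  bit 2 = 1: acc = O + (12, 1) = (12, 1)

4P = (12, 1)


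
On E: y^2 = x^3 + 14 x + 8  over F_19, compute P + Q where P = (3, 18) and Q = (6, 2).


P != Q, so use the chord formula.
s = (y2 - y1) / (x2 - x1) = (3) / (3) mod 19 = 1
x3 = s^2 - x1 - x2 mod 19 = 1^2 - 3 - 6 = 11
y3 = s (x1 - x3) - y1 mod 19 = 1 * (3 - 11) - 18 = 12

P + Q = (11, 12)


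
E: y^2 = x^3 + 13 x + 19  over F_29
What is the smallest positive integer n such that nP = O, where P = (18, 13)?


Compute successive multiples of P until we hit O:
  1P = (18, 13)
  2P = (6, 20)
  3P = (14, 4)
  4P = (22, 7)
  5P = (13, 23)
  6P = (2, 13)
  7P = (9, 16)
  8P = (15, 15)
  ... (continuing to 27P)
  27P = O

ord(P) = 27


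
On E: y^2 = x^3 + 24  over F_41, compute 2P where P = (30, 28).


Doubling: s = (3 x1^2 + a) / (2 y1)
s = (3*30^2 + 0) / (2*28) mod 41 = 16
x3 = s^2 - 2 x1 mod 41 = 16^2 - 2*30 = 32
y3 = s (x1 - x3) - y1 mod 41 = 16 * (30 - 32) - 28 = 22

2P = (32, 22)


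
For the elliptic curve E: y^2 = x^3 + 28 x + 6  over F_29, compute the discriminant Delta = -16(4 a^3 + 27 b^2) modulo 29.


4 a^3 + 27 b^2 = 4*28^3 + 27*6^2 = 87808 + 972 = 88780
Delta = -16 * (88780) = -1420480
Delta mod 29 = 27

Delta = 27 (mod 29)


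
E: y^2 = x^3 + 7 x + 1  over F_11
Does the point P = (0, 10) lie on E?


Check whether y^2 = x^3 + 7 x + 1 (mod 11) for (x, y) = (0, 10).
LHS: y^2 = 10^2 mod 11 = 1
RHS: x^3 + 7 x + 1 = 0^3 + 7*0 + 1 mod 11 = 1
LHS = RHS

Yes, on the curve


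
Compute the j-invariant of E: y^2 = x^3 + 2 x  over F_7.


Delta = -16(4 a^3 + 27 b^2) mod 7 = 6
-1728 * (4 a)^3 = -1728 * (4*2)^3 mod 7 = 1
j = 1 * 6^(-1) mod 7 = 6

j = 6 (mod 7)


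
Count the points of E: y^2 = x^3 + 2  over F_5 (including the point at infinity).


For each x in F_5, count y with y^2 = x^3 + 0 x + 2 mod 5:
  x = 2: RHS = 0, y in [0]  -> 1 point(s)
  x = 3: RHS = 4, y in [2, 3]  -> 2 point(s)
  x = 4: RHS = 1, y in [1, 4]  -> 2 point(s)
Affine points: 5. Add the point at infinity: total = 6.

#E(F_5) = 6


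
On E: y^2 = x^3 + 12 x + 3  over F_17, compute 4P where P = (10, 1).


k = 4 = 100_2 (binary, LSB first: 001)
Double-and-add from P = (10, 1):
  bit 0 = 0: acc unchanged = O
  bit 1 = 0: acc unchanged = O
  bit 2 = 1: acc = O + (3, 10) = (3, 10)

4P = (3, 10)


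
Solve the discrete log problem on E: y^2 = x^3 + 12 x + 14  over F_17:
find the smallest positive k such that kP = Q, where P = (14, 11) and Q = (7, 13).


Enumerate multiples of P until we hit Q = (7, 13):
  1P = (14, 11)
  2P = (7, 13)
Match found at i = 2.

k = 2


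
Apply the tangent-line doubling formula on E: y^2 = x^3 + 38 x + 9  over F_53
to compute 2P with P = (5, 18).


Doubling: s = (3 x1^2 + a) / (2 y1)
s = (3*5^2 + 38) / (2*18) mod 53 = 37
x3 = s^2 - 2 x1 mod 53 = 37^2 - 2*5 = 34
y3 = s (x1 - x3) - y1 mod 53 = 37 * (5 - 34) - 18 = 22

2P = (34, 22)


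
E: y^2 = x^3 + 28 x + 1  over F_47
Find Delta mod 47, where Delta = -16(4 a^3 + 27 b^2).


4 a^3 + 27 b^2 = 4*28^3 + 27*1^2 = 87808 + 27 = 87835
Delta = -16 * (87835) = -1405360
Delta mod 47 = 34

Delta = 34 (mod 47)


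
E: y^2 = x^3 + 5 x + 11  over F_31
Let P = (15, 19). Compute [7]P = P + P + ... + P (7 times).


k = 7 = 111_2 (binary, LSB first: 111)
Double-and-add from P = (15, 19):
  bit 0 = 1: acc = O + (15, 19) = (15, 19)
  bit 1 = 1: acc = (15, 19) + (15, 12) = O
  bit 2 = 1: acc = O + (15, 19) = (15, 19)

7P = (15, 19)


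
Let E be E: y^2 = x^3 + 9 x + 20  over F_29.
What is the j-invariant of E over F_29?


Delta = -16(4 a^3 + 27 b^2) mod 29 = 16
-1728 * (4 a)^3 = -1728 * (4*9)^3 mod 29 = 27
j = 27 * 16^(-1) mod 29 = 18

j = 18 (mod 29)


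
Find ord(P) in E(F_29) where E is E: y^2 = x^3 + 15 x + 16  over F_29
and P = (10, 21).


Compute successive multiples of P until we hit O:
  1P = (10, 21)
  2P = (0, 25)
  3P = (18, 17)
  4P = (23, 0)
  5P = (18, 12)
  6P = (0, 4)
  7P = (10, 8)
  8P = O

ord(P) = 8


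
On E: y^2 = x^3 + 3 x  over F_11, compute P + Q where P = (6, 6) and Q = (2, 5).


P != Q, so use the chord formula.
s = (y2 - y1) / (x2 - x1) = (10) / (7) mod 11 = 3
x3 = s^2 - x1 - x2 mod 11 = 3^2 - 6 - 2 = 1
y3 = s (x1 - x3) - y1 mod 11 = 3 * (6 - 1) - 6 = 9

P + Q = (1, 9)


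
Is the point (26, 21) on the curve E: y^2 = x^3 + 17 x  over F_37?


Check whether y^2 = x^3 + 17 x + 0 (mod 37) for (x, y) = (26, 21).
LHS: y^2 = 21^2 mod 37 = 34
RHS: x^3 + 17 x + 0 = 26^3 + 17*26 + 0 mod 37 = 36
LHS != RHS

No, not on the curve


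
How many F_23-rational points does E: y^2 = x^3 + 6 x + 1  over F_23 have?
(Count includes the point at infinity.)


For each x in F_23, count y with y^2 = x^3 + 6 x + 1 mod 23:
  x = 0: RHS = 1, y in [1, 22]  -> 2 point(s)
  x = 1: RHS = 8, y in [10, 13]  -> 2 point(s)
  x = 3: RHS = 0, y in [0]  -> 1 point(s)
  x = 5: RHS = 18, y in [8, 15]  -> 2 point(s)
  x = 6: RHS = 0, y in [0]  -> 1 point(s)
  x = 7: RHS = 18, y in [8, 15]  -> 2 point(s)
  x = 8: RHS = 9, y in [3, 20]  -> 2 point(s)
  x = 9: RHS = 2, y in [5, 18]  -> 2 point(s)
  x = 10: RHS = 3, y in [7, 16]  -> 2 point(s)
  x = 11: RHS = 18, y in [8, 15]  -> 2 point(s)
  x = 14: RHS = 0, y in [0]  -> 1 point(s)
  x = 15: RHS = 16, y in [4, 19]  -> 2 point(s)
  x = 17: RHS = 2, y in [5, 18]  -> 2 point(s)
  x = 20: RHS = 2, y in [5, 18]  -> 2 point(s)
  x = 21: RHS = 4, y in [2, 21]  -> 2 point(s)
Affine points: 27. Add the point at infinity: total = 28.

#E(F_23) = 28


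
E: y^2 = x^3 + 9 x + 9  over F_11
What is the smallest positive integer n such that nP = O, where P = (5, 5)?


Compute successive multiples of P until we hit O:
  1P = (5, 5)
  2P = (6, 2)
  3P = (9, 7)
  4P = (0, 3)
  5P = (0, 8)
  6P = (9, 4)
  7P = (6, 9)
  8P = (5, 6)
  ... (continuing to 9P)
  9P = O

ord(P) = 9


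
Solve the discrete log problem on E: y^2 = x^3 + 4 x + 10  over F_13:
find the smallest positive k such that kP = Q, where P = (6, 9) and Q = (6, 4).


Enumerate multiples of P until we hit Q = (6, 4):
  1P = (6, 9)
  2P = (2, 0)
  3P = (6, 4)
Match found at i = 3.

k = 3


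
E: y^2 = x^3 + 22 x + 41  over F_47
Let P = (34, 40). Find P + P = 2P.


Doubling: s = (3 x1^2 + a) / (2 y1)
s = (3*34^2 + 22) / (2*40) mod 47 = 26
x3 = s^2 - 2 x1 mod 47 = 26^2 - 2*34 = 44
y3 = s (x1 - x3) - y1 mod 47 = 26 * (34 - 44) - 40 = 29

2P = (44, 29)


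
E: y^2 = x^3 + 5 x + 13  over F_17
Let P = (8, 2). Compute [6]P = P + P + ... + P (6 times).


k = 6 = 110_2 (binary, LSB first: 011)
Double-and-add from P = (8, 2):
  bit 0 = 0: acc unchanged = O
  bit 1 = 1: acc = O + (3, 2) = (3, 2)
  bit 2 = 1: acc = (3, 2) + (7, 0) = (3, 15)

6P = (3, 15)


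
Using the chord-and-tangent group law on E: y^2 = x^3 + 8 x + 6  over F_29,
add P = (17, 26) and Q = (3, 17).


P != Q, so use the chord formula.
s = (y2 - y1) / (x2 - x1) = (20) / (15) mod 29 = 11
x3 = s^2 - x1 - x2 mod 29 = 11^2 - 17 - 3 = 14
y3 = s (x1 - x3) - y1 mod 29 = 11 * (17 - 14) - 26 = 7

P + Q = (14, 7)


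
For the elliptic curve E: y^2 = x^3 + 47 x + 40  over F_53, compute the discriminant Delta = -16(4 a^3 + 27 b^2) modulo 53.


4 a^3 + 27 b^2 = 4*47^3 + 27*40^2 = 415292 + 43200 = 458492
Delta = -16 * (458492) = -7335872
Delta mod 53 = 17

Delta = 17 (mod 53)


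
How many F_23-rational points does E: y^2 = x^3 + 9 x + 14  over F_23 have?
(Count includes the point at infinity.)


For each x in F_23, count y with y^2 = x^3 + 9 x + 14 mod 23:
  x = 1: RHS = 1, y in [1, 22]  -> 2 point(s)
  x = 5: RHS = 0, y in [0]  -> 1 point(s)
  x = 6: RHS = 8, y in [10, 13]  -> 2 point(s)
  x = 7: RHS = 6, y in [11, 12]  -> 2 point(s)
  x = 8: RHS = 0, y in [0]  -> 1 point(s)
  x = 10: RHS = 0, y in [0]  -> 1 point(s)
  x = 11: RHS = 18, y in [8, 15]  -> 2 point(s)
  x = 14: RHS = 9, y in [3, 20]  -> 2 point(s)
  x = 19: RHS = 6, y in [11, 12]  -> 2 point(s)
  x = 20: RHS = 6, y in [11, 12]  -> 2 point(s)
  x = 22: RHS = 4, y in [2, 21]  -> 2 point(s)
Affine points: 19. Add the point at infinity: total = 20.

#E(F_23) = 20


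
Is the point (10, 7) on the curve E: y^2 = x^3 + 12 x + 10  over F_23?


Check whether y^2 = x^3 + 12 x + 10 (mod 23) for (x, y) = (10, 7).
LHS: y^2 = 7^2 mod 23 = 3
RHS: x^3 + 12 x + 10 = 10^3 + 12*10 + 10 mod 23 = 3
LHS = RHS

Yes, on the curve


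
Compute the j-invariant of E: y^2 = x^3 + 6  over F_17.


Delta = -16(4 a^3 + 27 b^2) mod 17 = 3
-1728 * (4 a)^3 = -1728 * (4*0)^3 mod 17 = 0
j = 0 * 3^(-1) mod 17 = 0

j = 0 (mod 17)


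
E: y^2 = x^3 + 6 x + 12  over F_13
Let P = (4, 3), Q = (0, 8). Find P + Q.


P != Q, so use the chord formula.
s = (y2 - y1) / (x2 - x1) = (5) / (9) mod 13 = 2
x3 = s^2 - x1 - x2 mod 13 = 2^2 - 4 - 0 = 0
y3 = s (x1 - x3) - y1 mod 13 = 2 * (4 - 0) - 3 = 5

P + Q = (0, 5)


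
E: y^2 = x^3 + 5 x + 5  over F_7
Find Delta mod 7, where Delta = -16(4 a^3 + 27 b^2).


4 a^3 + 27 b^2 = 4*5^3 + 27*5^2 = 500 + 675 = 1175
Delta = -16 * (1175) = -18800
Delta mod 7 = 2

Delta = 2 (mod 7)


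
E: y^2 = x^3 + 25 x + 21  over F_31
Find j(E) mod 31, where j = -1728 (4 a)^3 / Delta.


Delta = -16(4 a^3 + 27 b^2) mod 31 = 12
-1728 * (4 a)^3 = -1728 * (4*25)^3 mod 31 = 16
j = 16 * 12^(-1) mod 31 = 22

j = 22 (mod 31)


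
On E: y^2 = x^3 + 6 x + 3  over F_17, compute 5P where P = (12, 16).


k = 5 = 101_2 (binary, LSB first: 101)
Double-and-add from P = (12, 16):
  bit 0 = 1: acc = O + (12, 16) = (12, 16)
  bit 1 = 0: acc unchanged = (12, 16)
  bit 2 = 1: acc = (12, 16) + (15, 0) = (9, 2)

5P = (9, 2)


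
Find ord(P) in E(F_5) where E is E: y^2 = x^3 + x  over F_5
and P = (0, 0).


Compute successive multiples of P until we hit O:
  1P = (0, 0)
  2P = O

ord(P) = 2


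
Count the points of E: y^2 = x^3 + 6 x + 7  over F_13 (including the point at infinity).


For each x in F_13, count y with y^2 = x^3 + 6 x + 7 mod 13:
  x = 1: RHS = 1, y in [1, 12]  -> 2 point(s)
  x = 2: RHS = 1, y in [1, 12]  -> 2 point(s)
  x = 3: RHS = 0, y in [0]  -> 1 point(s)
  x = 4: RHS = 4, y in [2, 11]  -> 2 point(s)
  x = 6: RHS = 12, y in [5, 8]  -> 2 point(s)
  x = 9: RHS = 10, y in [6, 7]  -> 2 point(s)
  x = 10: RHS = 1, y in [1, 12]  -> 2 point(s)
  x = 11: RHS = 0, y in [0]  -> 1 point(s)
  x = 12: RHS = 0, y in [0]  -> 1 point(s)
Affine points: 15. Add the point at infinity: total = 16.

#E(F_13) = 16


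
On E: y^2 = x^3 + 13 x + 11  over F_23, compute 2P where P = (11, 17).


Doubling: s = (3 x1^2 + a) / (2 y1)
s = (3*11^2 + 13) / (2*17) mod 23 = 7
x3 = s^2 - 2 x1 mod 23 = 7^2 - 2*11 = 4
y3 = s (x1 - x3) - y1 mod 23 = 7 * (11 - 4) - 17 = 9

2P = (4, 9)


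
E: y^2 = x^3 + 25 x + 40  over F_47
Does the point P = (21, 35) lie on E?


Check whether y^2 = x^3 + 25 x + 40 (mod 47) for (x, y) = (21, 35).
LHS: y^2 = 35^2 mod 47 = 3
RHS: x^3 + 25 x + 40 = 21^3 + 25*21 + 40 mod 47 = 3
LHS = RHS

Yes, on the curve


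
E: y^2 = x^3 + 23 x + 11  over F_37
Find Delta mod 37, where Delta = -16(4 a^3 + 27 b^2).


4 a^3 + 27 b^2 = 4*23^3 + 27*11^2 = 48668 + 3267 = 51935
Delta = -16 * (51935) = -830960
Delta mod 37 = 23

Delta = 23 (mod 37)


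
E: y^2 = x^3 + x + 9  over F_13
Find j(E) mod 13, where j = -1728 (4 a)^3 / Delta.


Delta = -16(4 a^3 + 27 b^2) mod 13 = 5
-1728 * (4 a)^3 = -1728 * (4*1)^3 mod 13 = 12
j = 12 * 5^(-1) mod 13 = 5

j = 5 (mod 13)


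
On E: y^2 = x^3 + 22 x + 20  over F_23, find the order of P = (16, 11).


Compute successive multiples of P until we hit O:
  1P = (16, 11)
  2P = (9, 2)
  3P = (2, 7)
  4P = (14, 6)
  5P = (5, 5)
  6P = (8, 8)
  7P = (11, 11)
  8P = (19, 12)
  ... (continuing to 18P)
  18P = O

ord(P) = 18


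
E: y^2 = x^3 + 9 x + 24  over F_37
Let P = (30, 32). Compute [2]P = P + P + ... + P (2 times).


k = 2 = 10_2 (binary, LSB first: 01)
Double-and-add from P = (30, 32):
  bit 0 = 0: acc unchanged = O
  bit 1 = 1: acc = O + (25, 1) = (25, 1)

2P = (25, 1)


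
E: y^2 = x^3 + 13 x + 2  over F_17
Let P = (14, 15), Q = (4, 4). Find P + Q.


P != Q, so use the chord formula.
s = (y2 - y1) / (x2 - x1) = (6) / (7) mod 17 = 13
x3 = s^2 - x1 - x2 mod 17 = 13^2 - 14 - 4 = 15
y3 = s (x1 - x3) - y1 mod 17 = 13 * (14 - 15) - 15 = 6

P + Q = (15, 6)


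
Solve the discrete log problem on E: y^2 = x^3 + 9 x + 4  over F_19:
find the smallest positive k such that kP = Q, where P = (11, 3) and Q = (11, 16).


Enumerate multiples of P until we hit Q = (11, 16):
  1P = (11, 3)
  2P = (3, 18)
  3P = (10, 7)
  4P = (14, 9)
  5P = (17, 4)
  6P = (0, 2)
  7P = (0, 17)
  8P = (17, 15)
  9P = (14, 10)
  10P = (10, 12)
  11P = (3, 1)
  12P = (11, 16)
Match found at i = 12.

k = 12


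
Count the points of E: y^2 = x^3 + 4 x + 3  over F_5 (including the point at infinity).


For each x in F_5, count y with y^2 = x^3 + 4 x + 3 mod 5:
  x = 2: RHS = 4, y in [2, 3]  -> 2 point(s)
Affine points: 2. Add the point at infinity: total = 3.

#E(F_5) = 3


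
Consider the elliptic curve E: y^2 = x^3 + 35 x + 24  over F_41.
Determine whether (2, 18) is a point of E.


Check whether y^2 = x^3 + 35 x + 24 (mod 41) for (x, y) = (2, 18).
LHS: y^2 = 18^2 mod 41 = 37
RHS: x^3 + 35 x + 24 = 2^3 + 35*2 + 24 mod 41 = 20
LHS != RHS

No, not on the curve


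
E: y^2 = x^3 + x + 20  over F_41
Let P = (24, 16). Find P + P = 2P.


Doubling: s = (3 x1^2 + a) / (2 y1)
s = (3*24^2 + 1) / (2*16) mod 41 = 22
x3 = s^2 - 2 x1 mod 41 = 22^2 - 2*24 = 26
y3 = s (x1 - x3) - y1 mod 41 = 22 * (24 - 26) - 16 = 22

2P = (26, 22)


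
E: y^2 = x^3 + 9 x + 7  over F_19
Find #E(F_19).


For each x in F_19, count y with y^2 = x^3 + 9 x + 7 mod 19:
  x = 0: RHS = 7, y in [8, 11]  -> 2 point(s)
  x = 1: RHS = 17, y in [6, 13]  -> 2 point(s)
  x = 3: RHS = 4, y in [2, 17]  -> 2 point(s)
  x = 5: RHS = 6, y in [5, 14]  -> 2 point(s)
  x = 6: RHS = 11, y in [7, 12]  -> 2 point(s)
  x = 9: RHS = 0, y in [0]  -> 1 point(s)
  x = 12: RHS = 0, y in [0]  -> 1 point(s)
  x = 17: RHS = 0, y in [0]  -> 1 point(s)
  x = 18: RHS = 16, y in [4, 15]  -> 2 point(s)
Affine points: 15. Add the point at infinity: total = 16.

#E(F_19) = 16


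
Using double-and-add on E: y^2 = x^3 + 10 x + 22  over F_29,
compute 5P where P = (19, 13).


k = 5 = 101_2 (binary, LSB first: 101)
Double-and-add from P = (19, 13):
  bit 0 = 1: acc = O + (19, 13) = (19, 13)
  bit 1 = 0: acc unchanged = (19, 13)
  bit 2 = 1: acc = (19, 13) + (13, 0) = (17, 1)

5P = (17, 1)


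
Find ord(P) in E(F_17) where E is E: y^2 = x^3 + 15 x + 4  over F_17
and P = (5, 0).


Compute successive multiples of P until we hit O:
  1P = (5, 0)
  2P = O

ord(P) = 2


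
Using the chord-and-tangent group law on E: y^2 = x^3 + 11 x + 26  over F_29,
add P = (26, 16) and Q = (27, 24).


P != Q, so use the chord formula.
s = (y2 - y1) / (x2 - x1) = (8) / (1) mod 29 = 8
x3 = s^2 - x1 - x2 mod 29 = 8^2 - 26 - 27 = 11
y3 = s (x1 - x3) - y1 mod 29 = 8 * (26 - 11) - 16 = 17

P + Q = (11, 17)


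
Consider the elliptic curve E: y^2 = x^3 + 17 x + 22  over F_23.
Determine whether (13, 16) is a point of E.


Check whether y^2 = x^3 + 17 x + 22 (mod 23) for (x, y) = (13, 16).
LHS: y^2 = 16^2 mod 23 = 3
RHS: x^3 + 17 x + 22 = 13^3 + 17*13 + 22 mod 23 = 2
LHS != RHS

No, not on the curve


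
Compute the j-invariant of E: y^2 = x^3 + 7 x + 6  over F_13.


Delta = -16(4 a^3 + 27 b^2) mod 13 = 1
-1728 * (4 a)^3 = -1728 * (4*7)^3 mod 13 = 8
j = 8 * 1^(-1) mod 13 = 8

j = 8 (mod 13)


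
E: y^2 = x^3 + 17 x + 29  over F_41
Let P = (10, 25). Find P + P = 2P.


Doubling: s = (3 x1^2 + a) / (2 y1)
s = (3*10^2 + 17) / (2*25) mod 41 = 17
x3 = s^2 - 2 x1 mod 41 = 17^2 - 2*10 = 23
y3 = s (x1 - x3) - y1 mod 41 = 17 * (10 - 23) - 25 = 0

2P = (23, 0)


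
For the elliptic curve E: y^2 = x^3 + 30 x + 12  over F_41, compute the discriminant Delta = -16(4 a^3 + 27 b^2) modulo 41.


4 a^3 + 27 b^2 = 4*30^3 + 27*12^2 = 108000 + 3888 = 111888
Delta = -16 * (111888) = -1790208
Delta mod 41 = 16

Delta = 16 (mod 41)


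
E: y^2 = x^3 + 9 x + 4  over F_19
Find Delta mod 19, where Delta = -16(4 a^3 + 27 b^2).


4 a^3 + 27 b^2 = 4*9^3 + 27*4^2 = 2916 + 432 = 3348
Delta = -16 * (3348) = -53568
Delta mod 19 = 12

Delta = 12 (mod 19)


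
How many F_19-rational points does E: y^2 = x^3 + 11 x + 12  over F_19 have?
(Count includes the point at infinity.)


For each x in F_19, count y with y^2 = x^3 + 11 x + 12 mod 19:
  x = 1: RHS = 5, y in [9, 10]  -> 2 point(s)
  x = 2: RHS = 4, y in [2, 17]  -> 2 point(s)
  x = 4: RHS = 6, y in [5, 14]  -> 2 point(s)
  x = 6: RHS = 9, y in [3, 16]  -> 2 point(s)
  x = 8: RHS = 4, y in [2, 17]  -> 2 point(s)
  x = 9: RHS = 4, y in [2, 17]  -> 2 point(s)
  x = 10: RHS = 1, y in [1, 18]  -> 2 point(s)
  x = 11: RHS = 1, y in [1, 18]  -> 2 point(s)
  x = 16: RHS = 9, y in [3, 16]  -> 2 point(s)
  x = 17: RHS = 1, y in [1, 18]  -> 2 point(s)
  x = 18: RHS = 0, y in [0]  -> 1 point(s)
Affine points: 21. Add the point at infinity: total = 22.

#E(F_19) = 22


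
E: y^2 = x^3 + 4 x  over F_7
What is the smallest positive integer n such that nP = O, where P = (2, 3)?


Compute successive multiples of P until we hit O:
  1P = (2, 3)
  2P = (0, 0)
  3P = (2, 4)
  4P = O

ord(P) = 4


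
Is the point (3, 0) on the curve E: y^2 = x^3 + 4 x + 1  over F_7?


Check whether y^2 = x^3 + 4 x + 1 (mod 7) for (x, y) = (3, 0).
LHS: y^2 = 0^2 mod 7 = 0
RHS: x^3 + 4 x + 1 = 3^3 + 4*3 + 1 mod 7 = 5
LHS != RHS

No, not on the curve


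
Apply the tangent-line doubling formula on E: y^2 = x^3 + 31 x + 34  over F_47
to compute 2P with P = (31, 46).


Doubling: s = (3 x1^2 + a) / (2 y1)
s = (3*31^2 + 31) / (2*46) mod 47 = 0
x3 = s^2 - 2 x1 mod 47 = 0^2 - 2*31 = 32
y3 = s (x1 - x3) - y1 mod 47 = 0 * (31 - 32) - 46 = 1

2P = (32, 1)


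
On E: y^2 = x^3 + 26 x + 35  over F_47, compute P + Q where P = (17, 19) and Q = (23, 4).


P != Q, so use the chord formula.
s = (y2 - y1) / (x2 - x1) = (32) / (6) mod 47 = 21
x3 = s^2 - x1 - x2 mod 47 = 21^2 - 17 - 23 = 25
y3 = s (x1 - x3) - y1 mod 47 = 21 * (17 - 25) - 19 = 1

P + Q = (25, 1)


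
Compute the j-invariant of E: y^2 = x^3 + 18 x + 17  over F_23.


Delta = -16(4 a^3 + 27 b^2) mod 23 = 15
-1728 * (4 a)^3 = -1728 * (4*18)^3 mod 23 = 11
j = 11 * 15^(-1) mod 23 = 13

j = 13 (mod 23)


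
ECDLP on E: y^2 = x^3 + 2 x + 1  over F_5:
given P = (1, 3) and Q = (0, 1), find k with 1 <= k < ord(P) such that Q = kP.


Enumerate multiples of P until we hit Q = (0, 1):
  1P = (1, 3)
  2P = (3, 2)
  3P = (0, 4)
  4P = (0, 1)
Match found at i = 4.

k = 4


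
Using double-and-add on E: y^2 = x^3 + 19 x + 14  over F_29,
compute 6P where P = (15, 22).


k = 6 = 110_2 (binary, LSB first: 011)
Double-and-add from P = (15, 22):
  bit 0 = 0: acc unchanged = O
  bit 1 = 1: acc = O + (15, 7) = (15, 7)
  bit 2 = 1: acc = (15, 7) + (15, 22) = O

6P = O


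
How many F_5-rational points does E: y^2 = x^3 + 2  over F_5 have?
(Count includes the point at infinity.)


For each x in F_5, count y with y^2 = x^3 + 0 x + 2 mod 5:
  x = 2: RHS = 0, y in [0]  -> 1 point(s)
  x = 3: RHS = 4, y in [2, 3]  -> 2 point(s)
  x = 4: RHS = 1, y in [1, 4]  -> 2 point(s)
Affine points: 5. Add the point at infinity: total = 6.

#E(F_5) = 6


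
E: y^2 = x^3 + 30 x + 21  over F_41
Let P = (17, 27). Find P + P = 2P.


Doubling: s = (3 x1^2 + a) / (2 y1)
s = (3*17^2 + 30) / (2*27) mod 41 = 28
x3 = s^2 - 2 x1 mod 41 = 28^2 - 2*17 = 12
y3 = s (x1 - x3) - y1 mod 41 = 28 * (17 - 12) - 27 = 31

2P = (12, 31)


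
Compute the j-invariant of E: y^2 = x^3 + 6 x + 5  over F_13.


Delta = -16(4 a^3 + 27 b^2) mod 13 = 11
-1728 * (4 a)^3 = -1728 * (4*6)^3 mod 13 = 5
j = 5 * 11^(-1) mod 13 = 4

j = 4 (mod 13)


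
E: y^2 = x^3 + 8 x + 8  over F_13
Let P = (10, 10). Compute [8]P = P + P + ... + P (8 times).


k = 8 = 1000_2 (binary, LSB first: 0001)
Double-and-add from P = (10, 10):
  bit 0 = 0: acc unchanged = O
  bit 1 = 0: acc unchanged = O
  bit 2 = 0: acc unchanged = O
  bit 3 = 1: acc = O + (8, 8) = (8, 8)

8P = (8, 8)


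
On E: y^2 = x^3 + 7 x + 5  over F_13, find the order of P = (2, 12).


Compute successive multiples of P until we hit O:
  1P = (2, 12)
  2P = (5, 10)
  3P = (5, 3)
  4P = (2, 1)
  5P = O

ord(P) = 5


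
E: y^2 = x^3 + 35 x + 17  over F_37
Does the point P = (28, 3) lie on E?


Check whether y^2 = x^3 + 35 x + 17 (mod 37) for (x, y) = (28, 3).
LHS: y^2 = 3^2 mod 37 = 9
RHS: x^3 + 35 x + 17 = 28^3 + 35*28 + 17 mod 37 = 9
LHS = RHS

Yes, on the curve


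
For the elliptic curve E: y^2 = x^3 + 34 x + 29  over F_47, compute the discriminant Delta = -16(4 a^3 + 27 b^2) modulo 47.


4 a^3 + 27 b^2 = 4*34^3 + 27*29^2 = 157216 + 22707 = 179923
Delta = -16 * (179923) = -2878768
Delta mod 47 = 29

Delta = 29 (mod 47)


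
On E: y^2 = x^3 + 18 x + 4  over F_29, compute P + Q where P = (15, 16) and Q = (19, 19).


P != Q, so use the chord formula.
s = (y2 - y1) / (x2 - x1) = (3) / (4) mod 29 = 8
x3 = s^2 - x1 - x2 mod 29 = 8^2 - 15 - 19 = 1
y3 = s (x1 - x3) - y1 mod 29 = 8 * (15 - 1) - 16 = 9

P + Q = (1, 9)


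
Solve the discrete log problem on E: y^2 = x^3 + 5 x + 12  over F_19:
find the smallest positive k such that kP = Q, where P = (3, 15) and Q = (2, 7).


Enumerate multiples of P until we hit Q = (2, 7):
  1P = (3, 15)
  2P = (10, 13)
  3P = (15, 2)
  4P = (6, 12)
  5P = (11, 12)
  6P = (9, 11)
  7P = (18, 14)
  8P = (4, 18)
  9P = (2, 7)
Match found at i = 9.

k = 9


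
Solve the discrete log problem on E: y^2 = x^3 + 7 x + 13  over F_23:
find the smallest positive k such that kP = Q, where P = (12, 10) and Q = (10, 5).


Enumerate multiples of P until we hit Q = (10, 5):
  1P = (12, 10)
  2P = (2, 14)
  3P = (11, 8)
  4P = (4, 6)
  5P = (13, 1)
  6P = (10, 18)
  7P = (17, 10)
  8P = (17, 13)
  9P = (10, 5)
Match found at i = 9.

k = 9


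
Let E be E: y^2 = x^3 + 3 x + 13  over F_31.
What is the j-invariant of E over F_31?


Delta = -16(4 a^3 + 27 b^2) mod 31 = 5
-1728 * (4 a)^3 = -1728 * (4*3)^3 mod 31 = 29
j = 29 * 5^(-1) mod 31 = 12

j = 12 (mod 31)


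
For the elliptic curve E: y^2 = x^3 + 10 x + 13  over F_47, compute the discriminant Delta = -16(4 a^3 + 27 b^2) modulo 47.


4 a^3 + 27 b^2 = 4*10^3 + 27*13^2 = 4000 + 4563 = 8563
Delta = -16 * (8563) = -137008
Delta mod 47 = 44

Delta = 44 (mod 47)


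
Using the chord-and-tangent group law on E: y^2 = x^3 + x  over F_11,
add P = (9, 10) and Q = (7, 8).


P != Q, so use the chord formula.
s = (y2 - y1) / (x2 - x1) = (9) / (9) mod 11 = 1
x3 = s^2 - x1 - x2 mod 11 = 1^2 - 9 - 7 = 7
y3 = s (x1 - x3) - y1 mod 11 = 1 * (9 - 7) - 10 = 3

P + Q = (7, 3)


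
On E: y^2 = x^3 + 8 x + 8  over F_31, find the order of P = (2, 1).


Compute successive multiples of P until we hit O:
  1P = (2, 1)
  2P = (3, 20)
  3P = (15, 0)
  4P = (3, 11)
  5P = (2, 30)
  6P = O

ord(P) = 6


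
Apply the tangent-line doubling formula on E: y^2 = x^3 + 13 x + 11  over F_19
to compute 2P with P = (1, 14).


Doubling: s = (3 x1^2 + a) / (2 y1)
s = (3*1^2 + 13) / (2*14) mod 19 = 6
x3 = s^2 - 2 x1 mod 19 = 6^2 - 2*1 = 15
y3 = s (x1 - x3) - y1 mod 19 = 6 * (1 - 15) - 14 = 16

2P = (15, 16)


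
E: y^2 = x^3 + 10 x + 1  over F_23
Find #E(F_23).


For each x in F_23, count y with y^2 = x^3 + 10 x + 1 mod 23:
  x = 0: RHS = 1, y in [1, 22]  -> 2 point(s)
  x = 1: RHS = 12, y in [9, 14]  -> 2 point(s)
  x = 2: RHS = 6, y in [11, 12]  -> 2 point(s)
  x = 3: RHS = 12, y in [9, 14]  -> 2 point(s)
  x = 4: RHS = 13, y in [6, 17]  -> 2 point(s)
  x = 6: RHS = 1, y in [1, 22]  -> 2 point(s)
  x = 7: RHS = 0, y in [0]  -> 1 point(s)
  x = 8: RHS = 18, y in [8, 15]  -> 2 point(s)
  x = 11: RHS = 16, y in [4, 19]  -> 2 point(s)
  x = 12: RHS = 9, y in [3, 20]  -> 2 point(s)
  x = 16: RHS = 2, y in [5, 18]  -> 2 point(s)
  x = 17: RHS = 1, y in [1, 22]  -> 2 point(s)
  x = 19: RHS = 12, y in [9, 14]  -> 2 point(s)
  x = 20: RHS = 13, y in [6, 17]  -> 2 point(s)
  x = 22: RHS = 13, y in [6, 17]  -> 2 point(s)
Affine points: 29. Add the point at infinity: total = 30.

#E(F_23) = 30


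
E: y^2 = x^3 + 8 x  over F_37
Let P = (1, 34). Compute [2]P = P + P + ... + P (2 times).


k = 2 = 10_2 (binary, LSB first: 01)
Double-and-add from P = (1, 34):
  bit 0 = 0: acc unchanged = O
  bit 1 = 1: acc = O + (25, 10) = (25, 10)

2P = (25, 10)


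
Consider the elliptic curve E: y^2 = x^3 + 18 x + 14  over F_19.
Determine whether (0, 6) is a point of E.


Check whether y^2 = x^3 + 18 x + 14 (mod 19) for (x, y) = (0, 6).
LHS: y^2 = 6^2 mod 19 = 17
RHS: x^3 + 18 x + 14 = 0^3 + 18*0 + 14 mod 19 = 14
LHS != RHS

No, not on the curve


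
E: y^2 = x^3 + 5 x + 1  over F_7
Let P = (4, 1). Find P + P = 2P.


Doubling: s = (3 x1^2 + a) / (2 y1)
s = (3*4^2 + 5) / (2*1) mod 7 = 2
x3 = s^2 - 2 x1 mod 7 = 2^2 - 2*4 = 3
y3 = s (x1 - x3) - y1 mod 7 = 2 * (4 - 3) - 1 = 1

2P = (3, 1)


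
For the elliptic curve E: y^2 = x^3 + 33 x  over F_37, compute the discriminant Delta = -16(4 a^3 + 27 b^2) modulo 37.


4 a^3 + 27 b^2 = 4*33^3 + 27*0^2 = 143748 + 0 = 143748
Delta = -16 * (143748) = -2299968
Delta mod 37 = 26

Delta = 26 (mod 37)


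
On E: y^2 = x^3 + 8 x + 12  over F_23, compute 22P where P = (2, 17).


k = 22 = 10110_2 (binary, LSB first: 01101)
Double-and-add from P = (2, 17):
  bit 0 = 0: acc unchanged = O
  bit 1 = 1: acc = O + (9, 10) = (9, 10)
  bit 2 = 1: acc = (9, 10) + (8, 6) = (22, 7)
  bit 3 = 0: acc unchanged = (22, 7)
  bit 4 = 1: acc = (22, 7) + (14, 4) = (22, 16)

22P = (22, 16)


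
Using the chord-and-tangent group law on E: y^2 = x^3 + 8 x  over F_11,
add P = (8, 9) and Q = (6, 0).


P != Q, so use the chord formula.
s = (y2 - y1) / (x2 - x1) = (2) / (9) mod 11 = 10
x3 = s^2 - x1 - x2 mod 11 = 10^2 - 8 - 6 = 9
y3 = s (x1 - x3) - y1 mod 11 = 10 * (8 - 9) - 9 = 3

P + Q = (9, 3)


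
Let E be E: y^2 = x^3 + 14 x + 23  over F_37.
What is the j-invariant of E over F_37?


Delta = -16(4 a^3 + 27 b^2) mod 37 = 7
-1728 * (4 a)^3 = -1728 * (4*14)^3 mod 37 = 6
j = 6 * 7^(-1) mod 37 = 22

j = 22 (mod 37)


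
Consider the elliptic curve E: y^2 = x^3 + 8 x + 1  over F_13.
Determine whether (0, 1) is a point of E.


Check whether y^2 = x^3 + 8 x + 1 (mod 13) for (x, y) = (0, 1).
LHS: y^2 = 1^2 mod 13 = 1
RHS: x^3 + 8 x + 1 = 0^3 + 8*0 + 1 mod 13 = 1
LHS = RHS

Yes, on the curve


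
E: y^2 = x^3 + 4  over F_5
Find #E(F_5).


For each x in F_5, count y with y^2 = x^3 + 0 x + 4 mod 5:
  x = 0: RHS = 4, y in [2, 3]  -> 2 point(s)
  x = 1: RHS = 0, y in [0]  -> 1 point(s)
  x = 3: RHS = 1, y in [1, 4]  -> 2 point(s)
Affine points: 5. Add the point at infinity: total = 6.

#E(F_5) = 6


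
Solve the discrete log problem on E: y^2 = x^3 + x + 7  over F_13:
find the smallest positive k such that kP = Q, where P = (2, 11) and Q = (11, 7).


Enumerate multiples of P until we hit Q = (11, 7):
  1P = (2, 11)
  2P = (9, 2)
  3P = (1, 10)
  4P = (11, 6)
  5P = (4, 6)
  6P = (10, 9)
  7P = (10, 4)
  8P = (4, 7)
  9P = (11, 7)
Match found at i = 9.

k = 9


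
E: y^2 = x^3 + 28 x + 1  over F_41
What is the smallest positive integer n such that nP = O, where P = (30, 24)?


Compute successive multiples of P until we hit O:
  1P = (30, 24)
  2P = (21, 16)
  3P = (8, 32)
  4P = (36, 8)
  5P = (14, 29)
  6P = (20, 19)
  7P = (22, 21)
  8P = (9, 30)
  ... (continuing to 42P)
  42P = O

ord(P) = 42


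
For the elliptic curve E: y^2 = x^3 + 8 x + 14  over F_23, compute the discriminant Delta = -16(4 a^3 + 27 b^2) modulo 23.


4 a^3 + 27 b^2 = 4*8^3 + 27*14^2 = 2048 + 5292 = 7340
Delta = -16 * (7340) = -117440
Delta mod 23 = 21

Delta = 21 (mod 23)


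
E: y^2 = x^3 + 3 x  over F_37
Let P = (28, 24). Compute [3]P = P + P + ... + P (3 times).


k = 3 = 11_2 (binary, LSB first: 11)
Double-and-add from P = (28, 24):
  bit 0 = 1: acc = O + (28, 24) = (28, 24)
  bit 1 = 1: acc = (28, 24) + (9, 4) = (9, 33)

3P = (9, 33)


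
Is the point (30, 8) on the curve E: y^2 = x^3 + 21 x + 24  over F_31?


Check whether y^2 = x^3 + 21 x + 24 (mod 31) for (x, y) = (30, 8).
LHS: y^2 = 8^2 mod 31 = 2
RHS: x^3 + 21 x + 24 = 30^3 + 21*30 + 24 mod 31 = 2
LHS = RHS

Yes, on the curve


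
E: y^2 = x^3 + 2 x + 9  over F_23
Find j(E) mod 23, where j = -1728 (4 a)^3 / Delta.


Delta = -16(4 a^3 + 27 b^2) mod 23 = 8
-1728 * (4 a)^3 = -1728 * (4*2)^3 mod 23 = 5
j = 5 * 8^(-1) mod 23 = 15

j = 15 (mod 23)


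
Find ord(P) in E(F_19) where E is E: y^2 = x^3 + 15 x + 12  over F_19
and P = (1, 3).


Compute successive multiples of P until we hit O:
  1P = (1, 3)
  2P = (7, 17)
  3P = (8, 6)
  4P = (16, 15)
  5P = (11, 8)
  6P = (12, 1)
  7P = (12, 18)
  8P = (11, 11)
  ... (continuing to 13P)
  13P = O

ord(P) = 13


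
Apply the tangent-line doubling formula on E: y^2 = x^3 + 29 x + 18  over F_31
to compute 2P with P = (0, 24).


Doubling: s = (3 x1^2 + a) / (2 y1)
s = (3*0^2 + 29) / (2*24) mod 31 = 9
x3 = s^2 - 2 x1 mod 31 = 9^2 - 2*0 = 19
y3 = s (x1 - x3) - y1 mod 31 = 9 * (0 - 19) - 24 = 22

2P = (19, 22)


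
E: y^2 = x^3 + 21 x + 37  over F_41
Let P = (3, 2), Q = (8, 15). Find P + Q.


P != Q, so use the chord formula.
s = (y2 - y1) / (x2 - x1) = (13) / (5) mod 41 = 19
x3 = s^2 - x1 - x2 mod 41 = 19^2 - 3 - 8 = 22
y3 = s (x1 - x3) - y1 mod 41 = 19 * (3 - 22) - 2 = 6

P + Q = (22, 6)


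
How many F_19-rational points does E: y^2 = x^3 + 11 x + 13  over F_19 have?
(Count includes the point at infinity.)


For each x in F_19, count y with y^2 = x^3 + 11 x + 13 mod 19:
  x = 1: RHS = 6, y in [5, 14]  -> 2 point(s)
  x = 2: RHS = 5, y in [9, 10]  -> 2 point(s)
  x = 3: RHS = 16, y in [4, 15]  -> 2 point(s)
  x = 4: RHS = 7, y in [8, 11]  -> 2 point(s)
  x = 8: RHS = 5, y in [9, 10]  -> 2 point(s)
  x = 9: RHS = 5, y in [9, 10]  -> 2 point(s)
  x = 12: RHS = 11, y in [7, 12]  -> 2 point(s)
  x = 13: RHS = 16, y in [4, 15]  -> 2 point(s)
  x = 14: RHS = 4, y in [2, 17]  -> 2 point(s)
  x = 15: RHS = 0, y in [0]  -> 1 point(s)
  x = 18: RHS = 1, y in [1, 18]  -> 2 point(s)
Affine points: 21. Add the point at infinity: total = 22.

#E(F_19) = 22


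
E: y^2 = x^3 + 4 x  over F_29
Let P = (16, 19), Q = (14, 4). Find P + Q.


P != Q, so use the chord formula.
s = (y2 - y1) / (x2 - x1) = (14) / (27) mod 29 = 22
x3 = s^2 - x1 - x2 mod 29 = 22^2 - 16 - 14 = 19
y3 = s (x1 - x3) - y1 mod 29 = 22 * (16 - 19) - 19 = 2

P + Q = (19, 2)


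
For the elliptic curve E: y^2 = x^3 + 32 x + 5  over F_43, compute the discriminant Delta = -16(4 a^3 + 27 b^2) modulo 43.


4 a^3 + 27 b^2 = 4*32^3 + 27*5^2 = 131072 + 675 = 131747
Delta = -16 * (131747) = -2107952
Delta mod 43 = 37

Delta = 37 (mod 43)
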